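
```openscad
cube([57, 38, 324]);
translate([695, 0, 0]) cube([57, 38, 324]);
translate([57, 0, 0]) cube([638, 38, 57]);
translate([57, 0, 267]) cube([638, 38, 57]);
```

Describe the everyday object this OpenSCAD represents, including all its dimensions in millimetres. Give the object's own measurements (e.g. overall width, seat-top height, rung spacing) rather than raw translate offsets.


A rectangular picture frame lying in the x–z plane (depth along y). The opening is 638 mm wide (x) by 210 mm tall (z), surrounded by a border 57 mm wide on all four sides. The frame is 38 mm deep and is made of two full-height vertical stiles with two horizontal rails fitted between them.


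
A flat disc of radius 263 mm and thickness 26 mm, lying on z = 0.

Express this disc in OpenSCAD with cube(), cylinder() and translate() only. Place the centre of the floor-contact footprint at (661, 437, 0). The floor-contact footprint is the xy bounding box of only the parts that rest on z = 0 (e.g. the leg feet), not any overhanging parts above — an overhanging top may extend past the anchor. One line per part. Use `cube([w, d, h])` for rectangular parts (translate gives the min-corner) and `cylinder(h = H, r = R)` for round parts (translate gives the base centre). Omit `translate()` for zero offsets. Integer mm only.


translate([661, 437, 0]) cylinder(h = 26, r = 263);


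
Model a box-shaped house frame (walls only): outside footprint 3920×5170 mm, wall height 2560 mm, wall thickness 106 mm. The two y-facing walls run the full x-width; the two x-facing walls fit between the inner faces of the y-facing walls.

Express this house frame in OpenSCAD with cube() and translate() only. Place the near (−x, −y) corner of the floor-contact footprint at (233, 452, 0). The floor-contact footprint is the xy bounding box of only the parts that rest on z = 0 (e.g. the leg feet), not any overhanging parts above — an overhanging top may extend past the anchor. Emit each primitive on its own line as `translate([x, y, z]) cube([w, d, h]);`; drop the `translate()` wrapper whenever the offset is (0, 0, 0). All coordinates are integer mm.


translate([233, 452, 0]) cube([3920, 106, 2560]);
translate([233, 5516, 0]) cube([3920, 106, 2560]);
translate([233, 558, 0]) cube([106, 4958, 2560]);
translate([4047, 558, 0]) cube([106, 4958, 2560]);


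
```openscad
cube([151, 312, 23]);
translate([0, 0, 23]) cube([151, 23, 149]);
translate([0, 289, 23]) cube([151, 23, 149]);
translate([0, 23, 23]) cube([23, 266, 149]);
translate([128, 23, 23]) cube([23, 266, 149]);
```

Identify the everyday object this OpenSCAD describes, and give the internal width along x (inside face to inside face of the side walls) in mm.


An open box. The internal width is 105 mm.

A 151×312 base slab with four walls standing on it — an open box. The base is 151 mm wide and the walls are 23 mm thick, so the internal width is 151 − 2 × 23 = 105 mm.


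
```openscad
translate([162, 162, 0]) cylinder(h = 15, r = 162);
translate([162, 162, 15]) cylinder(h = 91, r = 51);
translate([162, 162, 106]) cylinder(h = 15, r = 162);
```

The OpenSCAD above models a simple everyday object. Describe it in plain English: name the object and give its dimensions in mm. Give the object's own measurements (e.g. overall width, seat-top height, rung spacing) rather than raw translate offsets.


A spool: two coaxial disc flanges of radius 162 mm and thickness 15 mm, joined by a core cylinder of radius 51 mm and height 91 mm. The lower flange rests on z = 0 and the three cylinders share a vertical axis.


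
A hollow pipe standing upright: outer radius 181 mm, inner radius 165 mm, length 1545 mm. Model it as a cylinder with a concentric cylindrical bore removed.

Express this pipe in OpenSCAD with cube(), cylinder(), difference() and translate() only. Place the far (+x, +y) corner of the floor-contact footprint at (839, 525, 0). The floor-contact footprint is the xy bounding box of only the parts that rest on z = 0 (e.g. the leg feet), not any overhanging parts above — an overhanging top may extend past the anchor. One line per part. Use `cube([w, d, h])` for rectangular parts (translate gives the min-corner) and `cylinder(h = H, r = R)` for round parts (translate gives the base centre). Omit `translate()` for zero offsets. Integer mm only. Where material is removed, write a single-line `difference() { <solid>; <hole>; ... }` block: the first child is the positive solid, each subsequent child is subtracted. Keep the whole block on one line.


difference() { translate([658, 344, 0]) cylinder(h = 1545, r = 181); translate([658, 344, 0]) cylinder(h = 1545, r = 165); }


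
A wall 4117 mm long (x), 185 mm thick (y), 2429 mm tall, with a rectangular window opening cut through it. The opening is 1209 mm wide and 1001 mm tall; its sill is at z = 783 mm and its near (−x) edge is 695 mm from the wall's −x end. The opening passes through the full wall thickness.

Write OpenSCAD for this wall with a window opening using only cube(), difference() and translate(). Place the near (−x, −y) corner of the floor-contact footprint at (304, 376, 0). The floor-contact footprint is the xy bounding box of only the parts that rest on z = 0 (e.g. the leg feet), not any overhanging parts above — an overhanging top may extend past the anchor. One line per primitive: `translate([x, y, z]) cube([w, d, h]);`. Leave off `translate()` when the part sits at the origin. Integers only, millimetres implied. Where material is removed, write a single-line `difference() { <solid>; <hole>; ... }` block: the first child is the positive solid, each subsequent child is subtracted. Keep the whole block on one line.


difference() { translate([304, 376, 0]) cube([4117, 185, 2429]); translate([999, 376, 783]) cube([1209, 185, 1001]); }


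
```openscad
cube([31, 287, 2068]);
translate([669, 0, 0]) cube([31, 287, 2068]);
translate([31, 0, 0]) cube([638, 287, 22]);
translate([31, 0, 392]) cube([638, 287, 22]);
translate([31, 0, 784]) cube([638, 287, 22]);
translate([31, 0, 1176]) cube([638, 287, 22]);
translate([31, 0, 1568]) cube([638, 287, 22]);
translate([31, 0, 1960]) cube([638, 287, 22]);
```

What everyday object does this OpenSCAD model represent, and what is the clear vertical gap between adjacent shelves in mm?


A bookshelf. The clear shelf gap is 370 mm.

Two tall side panels with 6 horizontal boards between them — a bookshelf. The first two shelf undersides are at z = 0 and z = 392; with shelf thickness 22, the clear gap is 392 − 0 − 22 = 370 mm.


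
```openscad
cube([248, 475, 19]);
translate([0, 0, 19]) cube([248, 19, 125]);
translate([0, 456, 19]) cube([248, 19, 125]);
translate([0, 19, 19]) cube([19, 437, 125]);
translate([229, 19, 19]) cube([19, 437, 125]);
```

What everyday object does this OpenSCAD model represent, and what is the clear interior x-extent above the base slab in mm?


An open box. The internal width is 210 mm.

A 248×475 base slab with four walls standing on it — an open box. The base is 248 mm wide and the walls are 19 mm thick, so the internal width is 248 − 2 × 19 = 210 mm.


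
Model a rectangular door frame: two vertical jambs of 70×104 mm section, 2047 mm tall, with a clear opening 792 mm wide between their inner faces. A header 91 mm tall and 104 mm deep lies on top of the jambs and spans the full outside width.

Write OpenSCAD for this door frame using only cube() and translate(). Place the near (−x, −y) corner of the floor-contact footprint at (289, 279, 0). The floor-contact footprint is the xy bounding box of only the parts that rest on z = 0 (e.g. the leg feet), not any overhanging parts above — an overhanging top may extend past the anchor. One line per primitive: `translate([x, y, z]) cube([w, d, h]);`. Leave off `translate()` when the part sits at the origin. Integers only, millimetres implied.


translate([289, 279, 0]) cube([70, 104, 2047]);
translate([1151, 279, 0]) cube([70, 104, 2047]);
translate([289, 279, 2047]) cube([932, 104, 91]);


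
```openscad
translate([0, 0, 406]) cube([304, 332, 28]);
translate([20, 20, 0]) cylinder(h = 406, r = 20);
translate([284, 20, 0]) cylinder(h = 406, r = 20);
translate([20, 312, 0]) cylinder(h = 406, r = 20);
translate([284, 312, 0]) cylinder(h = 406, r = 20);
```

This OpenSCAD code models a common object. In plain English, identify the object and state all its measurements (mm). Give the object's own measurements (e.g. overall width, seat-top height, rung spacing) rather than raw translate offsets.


A four-legged stool. The seat is a 304×332×28 mm slab whose top surface is at z = 434 mm; four round legs, each 40 mm in diameter, run from the floor (z = 0) to the underside of the seat, each leg's axis is inset half a diameter from the nearest pair of seat edges (so the leg's bounding box is flush with the corner).


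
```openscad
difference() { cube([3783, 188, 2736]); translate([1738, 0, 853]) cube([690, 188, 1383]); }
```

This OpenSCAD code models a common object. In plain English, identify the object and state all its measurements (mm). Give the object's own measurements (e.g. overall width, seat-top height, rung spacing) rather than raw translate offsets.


A wall 3783 mm long (x), 188 mm thick (y), 2736 mm tall, with a rectangular window opening cut through it. The opening is 690 mm wide and 1383 mm tall; its sill is at z = 853 mm and its near (−x) edge is 1738 mm from the wall's −x end. The opening passes through the full wall thickness.


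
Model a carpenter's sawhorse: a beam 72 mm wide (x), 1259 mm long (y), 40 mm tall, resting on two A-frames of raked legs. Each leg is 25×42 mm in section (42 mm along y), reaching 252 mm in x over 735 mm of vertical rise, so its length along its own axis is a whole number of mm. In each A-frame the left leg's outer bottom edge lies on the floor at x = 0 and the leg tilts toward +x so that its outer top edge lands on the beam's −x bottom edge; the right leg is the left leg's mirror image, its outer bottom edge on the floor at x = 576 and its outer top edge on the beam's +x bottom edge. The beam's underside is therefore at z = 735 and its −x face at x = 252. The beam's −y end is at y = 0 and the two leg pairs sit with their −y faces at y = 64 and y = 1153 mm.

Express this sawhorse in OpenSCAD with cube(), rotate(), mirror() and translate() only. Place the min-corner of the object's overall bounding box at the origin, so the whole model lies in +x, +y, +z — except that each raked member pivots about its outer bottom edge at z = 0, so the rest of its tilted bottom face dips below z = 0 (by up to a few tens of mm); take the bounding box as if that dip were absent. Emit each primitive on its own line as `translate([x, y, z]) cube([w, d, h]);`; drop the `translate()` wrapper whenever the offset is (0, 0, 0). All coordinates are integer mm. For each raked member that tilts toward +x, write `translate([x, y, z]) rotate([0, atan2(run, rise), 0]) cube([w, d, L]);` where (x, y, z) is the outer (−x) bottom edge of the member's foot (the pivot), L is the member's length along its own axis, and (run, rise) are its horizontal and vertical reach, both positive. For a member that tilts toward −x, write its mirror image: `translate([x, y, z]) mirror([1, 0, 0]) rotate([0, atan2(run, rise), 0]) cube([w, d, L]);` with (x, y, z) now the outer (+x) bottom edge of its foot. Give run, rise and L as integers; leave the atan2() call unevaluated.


translate([252, 0, 735]) cube([72, 1259, 40]);
translate([0, 64, 0]) rotate([0, atan2(252, 735), 0]) cube([25, 42, 777]);
translate([576, 64, 0]) mirror([1, 0, 0]) rotate([0, atan2(252, 735), 0]) cube([25, 42, 777]);
translate([0, 1153, 0]) rotate([0, atan2(252, 735), 0]) cube([25, 42, 777]);
translate([576, 1153, 0]) mirror([1, 0, 0]) rotate([0, atan2(252, 735), 0]) cube([25, 42, 777]);


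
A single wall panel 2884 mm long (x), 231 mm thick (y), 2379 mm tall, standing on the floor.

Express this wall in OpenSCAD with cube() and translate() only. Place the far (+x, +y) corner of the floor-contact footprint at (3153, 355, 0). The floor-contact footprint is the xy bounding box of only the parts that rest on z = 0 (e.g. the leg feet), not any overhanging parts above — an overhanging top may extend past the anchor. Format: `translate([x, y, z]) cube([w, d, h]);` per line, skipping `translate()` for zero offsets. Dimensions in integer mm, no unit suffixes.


translate([269, 124, 0]) cube([2884, 231, 2379]);


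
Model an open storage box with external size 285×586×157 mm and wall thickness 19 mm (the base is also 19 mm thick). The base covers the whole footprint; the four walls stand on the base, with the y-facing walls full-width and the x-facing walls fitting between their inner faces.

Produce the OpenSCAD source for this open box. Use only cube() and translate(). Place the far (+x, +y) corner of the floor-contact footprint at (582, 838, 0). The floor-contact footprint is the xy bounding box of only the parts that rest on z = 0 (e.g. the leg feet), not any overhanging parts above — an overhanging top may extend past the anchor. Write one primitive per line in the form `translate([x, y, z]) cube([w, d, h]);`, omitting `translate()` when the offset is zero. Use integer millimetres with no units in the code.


translate([297, 252, 0]) cube([285, 586, 19]);
translate([297, 252, 19]) cube([285, 19, 138]);
translate([297, 819, 19]) cube([285, 19, 138]);
translate([297, 271, 19]) cube([19, 548, 138]);
translate([563, 271, 19]) cube([19, 548, 138]);


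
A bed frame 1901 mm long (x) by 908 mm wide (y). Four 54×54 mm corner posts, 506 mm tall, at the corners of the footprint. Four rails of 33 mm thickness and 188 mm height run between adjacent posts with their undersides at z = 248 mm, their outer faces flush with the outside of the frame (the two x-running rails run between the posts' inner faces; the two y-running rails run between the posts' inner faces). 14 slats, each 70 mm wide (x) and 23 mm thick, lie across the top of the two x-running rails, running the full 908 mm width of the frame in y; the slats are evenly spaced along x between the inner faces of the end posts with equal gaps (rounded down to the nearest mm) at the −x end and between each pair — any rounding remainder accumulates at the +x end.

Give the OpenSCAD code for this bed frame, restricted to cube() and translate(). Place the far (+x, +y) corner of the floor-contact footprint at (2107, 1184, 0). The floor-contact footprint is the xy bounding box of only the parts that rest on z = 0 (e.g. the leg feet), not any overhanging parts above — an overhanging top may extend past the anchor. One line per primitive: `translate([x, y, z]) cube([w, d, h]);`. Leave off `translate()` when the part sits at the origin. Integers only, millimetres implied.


translate([206, 276, 0]) cube([54, 54, 506]);
translate([206, 1130, 0]) cube([54, 54, 506]);
translate([2053, 276, 0]) cube([54, 54, 506]);
translate([2053, 1130, 0]) cube([54, 54, 506]);
translate([260, 276, 248]) cube([1793, 33, 188]);
translate([260, 1151, 248]) cube([1793, 33, 188]);
translate([206, 330, 248]) cube([33, 800, 188]);
translate([2074, 330, 248]) cube([33, 800, 188]);
translate([314, 276, 436]) cube([70, 908, 23]);
translate([438, 276, 436]) cube([70, 908, 23]);
translate([562, 276, 436]) cube([70, 908, 23]);
translate([686, 276, 436]) cube([70, 908, 23]);
translate([810, 276, 436]) cube([70, 908, 23]);
translate([934, 276, 436]) cube([70, 908, 23]);
translate([1058, 276, 436]) cube([70, 908, 23]);
translate([1182, 276, 436]) cube([70, 908, 23]);
translate([1306, 276, 436]) cube([70, 908, 23]);
translate([1430, 276, 436]) cube([70, 908, 23]);
translate([1554, 276, 436]) cube([70, 908, 23]);
translate([1678, 276, 436]) cube([70, 908, 23]);
translate([1802, 276, 436]) cube([70, 908, 23]);
translate([1926, 276, 436]) cube([70, 908, 23]);


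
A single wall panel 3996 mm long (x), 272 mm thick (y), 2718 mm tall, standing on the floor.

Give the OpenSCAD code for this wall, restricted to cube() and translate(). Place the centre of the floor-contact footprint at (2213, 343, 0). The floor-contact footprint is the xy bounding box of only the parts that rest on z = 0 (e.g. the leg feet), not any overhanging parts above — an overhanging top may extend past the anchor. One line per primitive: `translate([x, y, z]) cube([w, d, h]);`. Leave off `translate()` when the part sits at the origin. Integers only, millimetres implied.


translate([215, 207, 0]) cube([3996, 272, 2718]);


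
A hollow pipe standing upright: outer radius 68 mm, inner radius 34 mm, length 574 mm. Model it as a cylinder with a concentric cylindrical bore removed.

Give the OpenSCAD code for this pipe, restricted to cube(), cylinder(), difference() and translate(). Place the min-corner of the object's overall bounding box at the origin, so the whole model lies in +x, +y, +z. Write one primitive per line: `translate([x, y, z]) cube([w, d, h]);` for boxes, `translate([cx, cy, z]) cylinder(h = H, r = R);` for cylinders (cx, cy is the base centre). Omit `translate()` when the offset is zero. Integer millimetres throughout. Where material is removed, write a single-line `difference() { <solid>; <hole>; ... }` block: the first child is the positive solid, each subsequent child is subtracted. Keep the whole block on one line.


difference() { translate([68, 68, 0]) cylinder(h = 574, r = 68); translate([68, 68, 0]) cylinder(h = 574, r = 34); }


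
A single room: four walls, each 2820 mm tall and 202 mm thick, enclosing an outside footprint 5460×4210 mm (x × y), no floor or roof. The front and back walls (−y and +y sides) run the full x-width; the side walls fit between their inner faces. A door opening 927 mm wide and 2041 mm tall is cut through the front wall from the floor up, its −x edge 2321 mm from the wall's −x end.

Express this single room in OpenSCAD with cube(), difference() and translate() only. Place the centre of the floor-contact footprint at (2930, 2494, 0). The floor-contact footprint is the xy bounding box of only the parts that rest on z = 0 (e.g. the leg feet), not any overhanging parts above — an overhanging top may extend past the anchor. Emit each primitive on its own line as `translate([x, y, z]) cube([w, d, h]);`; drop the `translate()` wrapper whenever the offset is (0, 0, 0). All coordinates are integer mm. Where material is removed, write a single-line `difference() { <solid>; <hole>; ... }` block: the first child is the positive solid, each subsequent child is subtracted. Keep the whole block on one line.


difference() { translate([200, 389, 0]) cube([5460, 202, 2820]); translate([2521, 389, 0]) cube([927, 202, 2041]); }
translate([200, 4397, 0]) cube([5460, 202, 2820]);
translate([200, 591, 0]) cube([202, 3806, 2820]);
translate([5458, 591, 0]) cube([202, 3806, 2820]);


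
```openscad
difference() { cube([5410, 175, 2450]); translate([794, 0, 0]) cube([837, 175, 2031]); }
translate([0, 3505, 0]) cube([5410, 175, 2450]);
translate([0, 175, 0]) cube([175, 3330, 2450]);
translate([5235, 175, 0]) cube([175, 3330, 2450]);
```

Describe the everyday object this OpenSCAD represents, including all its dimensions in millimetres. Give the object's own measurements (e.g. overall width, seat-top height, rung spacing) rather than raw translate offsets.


A single room: four walls, each 2450 mm tall and 175 mm thick, enclosing an outside footprint 5410×3680 mm (x × y), no floor or roof. The front and back walls (−y and +y sides) run the full x-width; the side walls fit between their inner faces. A door opening 837 mm wide and 2031 mm tall is cut through the front wall from the floor up, its −x edge 794 mm from the wall's −x end.


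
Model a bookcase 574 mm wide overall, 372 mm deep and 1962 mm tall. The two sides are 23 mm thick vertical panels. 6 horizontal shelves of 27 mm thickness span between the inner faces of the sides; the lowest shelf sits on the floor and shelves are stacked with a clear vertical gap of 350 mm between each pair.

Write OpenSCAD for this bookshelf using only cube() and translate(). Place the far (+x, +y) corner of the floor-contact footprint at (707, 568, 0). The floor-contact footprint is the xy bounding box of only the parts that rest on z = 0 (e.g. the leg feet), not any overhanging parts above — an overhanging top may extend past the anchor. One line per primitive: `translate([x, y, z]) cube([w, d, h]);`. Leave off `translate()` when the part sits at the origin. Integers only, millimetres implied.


translate([133, 196, 0]) cube([23, 372, 1962]);
translate([684, 196, 0]) cube([23, 372, 1962]);
translate([156, 196, 0]) cube([528, 372, 27]);
translate([156, 196, 377]) cube([528, 372, 27]);
translate([156, 196, 754]) cube([528, 372, 27]);
translate([156, 196, 1131]) cube([528, 372, 27]);
translate([156, 196, 1508]) cube([528, 372, 27]);
translate([156, 196, 1885]) cube([528, 372, 27]);


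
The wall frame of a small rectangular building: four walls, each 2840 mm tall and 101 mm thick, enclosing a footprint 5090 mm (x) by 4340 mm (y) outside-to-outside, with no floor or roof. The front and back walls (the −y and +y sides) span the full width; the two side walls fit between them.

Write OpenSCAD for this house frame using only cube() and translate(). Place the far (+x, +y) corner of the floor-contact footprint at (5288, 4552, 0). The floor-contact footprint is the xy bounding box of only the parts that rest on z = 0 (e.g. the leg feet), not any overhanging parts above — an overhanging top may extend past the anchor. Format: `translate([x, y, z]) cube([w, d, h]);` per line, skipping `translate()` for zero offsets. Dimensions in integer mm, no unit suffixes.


translate([198, 212, 0]) cube([5090, 101, 2840]);
translate([198, 4451, 0]) cube([5090, 101, 2840]);
translate([198, 313, 0]) cube([101, 4138, 2840]);
translate([5187, 313, 0]) cube([101, 4138, 2840]);


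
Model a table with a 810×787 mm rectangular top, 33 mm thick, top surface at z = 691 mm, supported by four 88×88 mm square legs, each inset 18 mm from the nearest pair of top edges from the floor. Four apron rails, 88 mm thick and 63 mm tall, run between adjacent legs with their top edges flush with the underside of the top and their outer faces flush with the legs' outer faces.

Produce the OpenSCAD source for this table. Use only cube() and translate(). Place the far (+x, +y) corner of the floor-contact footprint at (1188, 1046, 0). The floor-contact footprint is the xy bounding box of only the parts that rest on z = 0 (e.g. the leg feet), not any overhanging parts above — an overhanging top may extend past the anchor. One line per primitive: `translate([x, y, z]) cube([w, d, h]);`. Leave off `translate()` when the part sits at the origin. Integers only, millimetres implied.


// leg_h = 691 - 33 = 658
// apron z = 658 - 63 = 595
translate([396, 277, 658]) cube([810, 787, 33]);
translate([414, 295, 0]) cube([88, 88, 658]);
translate([1100, 295, 0]) cube([88, 88, 658]);
translate([414, 958, 0]) cube([88, 88, 658]);
translate([1100, 958, 0]) cube([88, 88, 658]);
translate([502, 295, 595]) cube([598, 88, 63]);
translate([502, 958, 595]) cube([598, 88, 63]);
translate([414, 383, 595]) cube([88, 575, 63]);
translate([1100, 383, 595]) cube([88, 575, 63]);


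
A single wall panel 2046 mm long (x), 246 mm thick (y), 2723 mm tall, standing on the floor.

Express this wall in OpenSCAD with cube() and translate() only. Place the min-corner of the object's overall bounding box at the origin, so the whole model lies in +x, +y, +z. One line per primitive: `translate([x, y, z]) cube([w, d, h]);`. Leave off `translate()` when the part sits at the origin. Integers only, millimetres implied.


cube([2046, 246, 2723]);


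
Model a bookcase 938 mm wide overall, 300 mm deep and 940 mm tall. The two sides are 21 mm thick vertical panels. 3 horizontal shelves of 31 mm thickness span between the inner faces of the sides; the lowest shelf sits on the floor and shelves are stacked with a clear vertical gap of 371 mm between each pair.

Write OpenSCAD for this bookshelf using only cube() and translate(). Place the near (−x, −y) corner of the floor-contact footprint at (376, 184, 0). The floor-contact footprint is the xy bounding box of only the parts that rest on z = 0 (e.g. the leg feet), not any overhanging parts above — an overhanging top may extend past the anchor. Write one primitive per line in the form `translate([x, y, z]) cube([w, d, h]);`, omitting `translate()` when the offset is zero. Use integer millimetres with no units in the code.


translate([376, 184, 0]) cube([21, 300, 940]);
translate([1293, 184, 0]) cube([21, 300, 940]);
translate([397, 184, 0]) cube([896, 300, 31]);
translate([397, 184, 402]) cube([896, 300, 31]);
translate([397, 184, 804]) cube([896, 300, 31]);


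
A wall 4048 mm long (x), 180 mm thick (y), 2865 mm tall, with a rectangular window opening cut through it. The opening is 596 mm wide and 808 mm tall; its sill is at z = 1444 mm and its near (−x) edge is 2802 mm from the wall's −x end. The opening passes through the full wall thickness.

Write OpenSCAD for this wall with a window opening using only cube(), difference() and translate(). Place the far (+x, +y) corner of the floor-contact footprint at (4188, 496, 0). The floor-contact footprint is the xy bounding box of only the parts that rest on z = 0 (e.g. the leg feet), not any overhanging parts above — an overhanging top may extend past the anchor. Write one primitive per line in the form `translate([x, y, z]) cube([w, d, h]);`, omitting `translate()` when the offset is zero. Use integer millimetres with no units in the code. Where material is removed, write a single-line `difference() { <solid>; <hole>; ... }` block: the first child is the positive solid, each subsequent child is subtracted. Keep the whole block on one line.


difference() { translate([140, 316, 0]) cube([4048, 180, 2865]); translate([2942, 316, 1444]) cube([596, 180, 808]); }


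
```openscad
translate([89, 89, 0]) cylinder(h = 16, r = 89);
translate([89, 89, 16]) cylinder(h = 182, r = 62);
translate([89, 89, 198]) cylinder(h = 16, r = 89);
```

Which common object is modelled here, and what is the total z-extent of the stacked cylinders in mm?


A spool. The overall height is 214 mm.

Three coaxial cylinders, large–small–large — a spool. Two 16 mm flanges and a 182 mm core give 16 + 182 + 16 = 214 mm.


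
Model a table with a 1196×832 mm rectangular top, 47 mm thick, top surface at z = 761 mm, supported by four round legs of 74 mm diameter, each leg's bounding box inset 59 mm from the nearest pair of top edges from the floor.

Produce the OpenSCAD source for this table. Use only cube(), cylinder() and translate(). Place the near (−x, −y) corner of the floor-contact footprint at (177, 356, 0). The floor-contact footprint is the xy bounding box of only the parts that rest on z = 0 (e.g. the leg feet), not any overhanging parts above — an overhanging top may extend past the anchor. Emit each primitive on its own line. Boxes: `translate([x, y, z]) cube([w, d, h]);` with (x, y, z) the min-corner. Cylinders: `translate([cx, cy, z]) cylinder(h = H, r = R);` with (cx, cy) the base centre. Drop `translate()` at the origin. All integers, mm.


translate([118, 297, 714]) cube([1196, 832, 47]);
translate([214, 393, 0]) cylinder(h = 714, r = 37);
translate([1218, 393, 0]) cylinder(h = 714, r = 37);
translate([214, 1033, 0]) cylinder(h = 714, r = 37);
translate([1218, 1033, 0]) cylinder(h = 714, r = 37);


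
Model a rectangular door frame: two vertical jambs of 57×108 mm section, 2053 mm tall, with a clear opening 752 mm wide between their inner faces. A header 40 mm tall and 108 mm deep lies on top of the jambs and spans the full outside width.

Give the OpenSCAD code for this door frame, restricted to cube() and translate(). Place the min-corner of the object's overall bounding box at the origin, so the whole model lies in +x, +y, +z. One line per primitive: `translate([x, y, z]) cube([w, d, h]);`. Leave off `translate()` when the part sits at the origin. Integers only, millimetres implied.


cube([57, 108, 2053]);
translate([809, 0, 0]) cube([57, 108, 2053]);
translate([0, 0, 2053]) cube([866, 108, 40]);


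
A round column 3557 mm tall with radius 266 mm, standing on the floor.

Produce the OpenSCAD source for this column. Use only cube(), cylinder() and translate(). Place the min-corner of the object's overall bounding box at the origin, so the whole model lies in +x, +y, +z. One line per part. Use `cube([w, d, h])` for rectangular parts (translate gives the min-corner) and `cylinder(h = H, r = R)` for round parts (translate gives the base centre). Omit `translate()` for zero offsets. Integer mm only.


translate([266, 266, 0]) cylinder(h = 3557, r = 266);


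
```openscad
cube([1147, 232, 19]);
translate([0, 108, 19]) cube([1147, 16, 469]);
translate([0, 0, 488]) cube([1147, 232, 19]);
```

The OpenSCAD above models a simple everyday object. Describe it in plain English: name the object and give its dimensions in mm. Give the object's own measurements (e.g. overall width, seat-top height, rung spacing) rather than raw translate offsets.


An I-beam lying along x, 1147 mm long. Overall section height 507 mm. Two flanges 232 mm wide (y) and 19 mm thick, one on the floor and one at the top; a web 16 mm thick runs between them, centred on the flange width.


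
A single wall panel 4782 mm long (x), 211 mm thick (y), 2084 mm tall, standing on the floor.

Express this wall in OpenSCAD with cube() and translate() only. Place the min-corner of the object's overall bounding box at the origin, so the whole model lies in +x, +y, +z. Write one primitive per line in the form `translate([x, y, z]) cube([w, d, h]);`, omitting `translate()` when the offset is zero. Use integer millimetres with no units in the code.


cube([4782, 211, 2084]);


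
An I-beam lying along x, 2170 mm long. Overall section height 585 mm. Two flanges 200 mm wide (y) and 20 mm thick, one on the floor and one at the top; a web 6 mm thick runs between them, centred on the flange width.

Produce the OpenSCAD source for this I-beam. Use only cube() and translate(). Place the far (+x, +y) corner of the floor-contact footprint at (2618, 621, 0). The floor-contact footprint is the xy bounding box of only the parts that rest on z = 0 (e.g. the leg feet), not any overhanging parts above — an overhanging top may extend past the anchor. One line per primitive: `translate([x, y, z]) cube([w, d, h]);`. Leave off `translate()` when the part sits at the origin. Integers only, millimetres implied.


translate([448, 421, 0]) cube([2170, 200, 20]);
translate([448, 518, 20]) cube([2170, 6, 545]);
translate([448, 421, 565]) cube([2170, 200, 20]);


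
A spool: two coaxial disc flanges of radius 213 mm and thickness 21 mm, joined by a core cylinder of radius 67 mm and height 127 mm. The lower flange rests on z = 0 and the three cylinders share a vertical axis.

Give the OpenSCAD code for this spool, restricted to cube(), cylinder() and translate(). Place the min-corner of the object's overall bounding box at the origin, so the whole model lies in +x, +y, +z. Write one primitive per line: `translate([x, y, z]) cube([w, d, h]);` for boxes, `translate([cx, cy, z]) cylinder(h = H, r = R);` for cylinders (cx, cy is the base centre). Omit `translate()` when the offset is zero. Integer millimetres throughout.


translate([213, 213, 0]) cylinder(h = 21, r = 213);
translate([213, 213, 21]) cylinder(h = 127, r = 67);
translate([213, 213, 148]) cylinder(h = 21, r = 213);


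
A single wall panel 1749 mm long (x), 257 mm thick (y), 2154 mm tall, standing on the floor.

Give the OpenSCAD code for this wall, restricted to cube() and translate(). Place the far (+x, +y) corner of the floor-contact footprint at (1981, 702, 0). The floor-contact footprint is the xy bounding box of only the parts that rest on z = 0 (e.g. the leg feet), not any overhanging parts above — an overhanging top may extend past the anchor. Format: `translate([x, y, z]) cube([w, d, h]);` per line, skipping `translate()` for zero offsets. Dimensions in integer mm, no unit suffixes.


translate([232, 445, 0]) cube([1749, 257, 2154]);


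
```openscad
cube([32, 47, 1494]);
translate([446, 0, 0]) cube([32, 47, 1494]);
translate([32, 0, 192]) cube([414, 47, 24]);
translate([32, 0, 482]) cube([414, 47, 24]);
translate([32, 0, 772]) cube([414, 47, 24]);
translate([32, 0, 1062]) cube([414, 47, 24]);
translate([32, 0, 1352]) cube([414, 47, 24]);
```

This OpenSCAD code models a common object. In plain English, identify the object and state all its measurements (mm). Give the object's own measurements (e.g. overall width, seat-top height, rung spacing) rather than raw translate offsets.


A straight ladder. Two 32×47 mm vertical rails, 1494 mm tall, stand 478 mm apart (outside-to-outside) with their front faces coplanar on the −y side. 5 rungs, each 47 mm deep and 24 mm tall, span between the inner faces of the rails, front faces flush with the rails. The lowest rung's underside is at z = 192 mm and rungs are spaced 290 mm apart (underside to underside).


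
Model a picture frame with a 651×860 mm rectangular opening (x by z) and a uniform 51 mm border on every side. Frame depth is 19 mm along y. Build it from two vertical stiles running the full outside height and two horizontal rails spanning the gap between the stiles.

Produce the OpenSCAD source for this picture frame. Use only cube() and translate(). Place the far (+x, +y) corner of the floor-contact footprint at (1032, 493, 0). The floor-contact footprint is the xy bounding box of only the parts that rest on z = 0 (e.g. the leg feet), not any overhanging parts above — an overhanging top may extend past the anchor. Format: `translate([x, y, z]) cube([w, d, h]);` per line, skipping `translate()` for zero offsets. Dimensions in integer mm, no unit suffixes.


translate([279, 474, 0]) cube([51, 19, 962]);
translate([981, 474, 0]) cube([51, 19, 962]);
translate([330, 474, 0]) cube([651, 19, 51]);
translate([330, 474, 911]) cube([651, 19, 51]);


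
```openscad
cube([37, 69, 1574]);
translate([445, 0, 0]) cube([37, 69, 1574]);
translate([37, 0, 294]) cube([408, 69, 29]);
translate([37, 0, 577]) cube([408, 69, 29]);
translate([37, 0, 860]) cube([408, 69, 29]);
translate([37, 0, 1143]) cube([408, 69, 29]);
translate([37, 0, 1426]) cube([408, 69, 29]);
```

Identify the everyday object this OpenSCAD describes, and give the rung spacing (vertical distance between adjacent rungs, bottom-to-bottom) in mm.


A ladder. The rung spacing is 283 mm.

Two tall 37×69 posts with 5 short bars between them — a ladder. Adjacent rungs sit at z = 294 and z = 577, so the spacing is 577 − 294 = 283 mm.


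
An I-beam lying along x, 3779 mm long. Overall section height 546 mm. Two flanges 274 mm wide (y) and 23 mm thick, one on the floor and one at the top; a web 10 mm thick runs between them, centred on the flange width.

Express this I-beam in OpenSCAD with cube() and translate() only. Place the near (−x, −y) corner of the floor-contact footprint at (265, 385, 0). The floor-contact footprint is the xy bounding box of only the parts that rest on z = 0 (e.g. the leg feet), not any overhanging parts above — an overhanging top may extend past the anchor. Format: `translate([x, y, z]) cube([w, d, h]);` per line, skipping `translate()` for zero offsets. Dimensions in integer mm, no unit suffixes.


translate([265, 385, 0]) cube([3779, 274, 23]);
translate([265, 517, 23]) cube([3779, 10, 500]);
translate([265, 385, 523]) cube([3779, 274, 23]);


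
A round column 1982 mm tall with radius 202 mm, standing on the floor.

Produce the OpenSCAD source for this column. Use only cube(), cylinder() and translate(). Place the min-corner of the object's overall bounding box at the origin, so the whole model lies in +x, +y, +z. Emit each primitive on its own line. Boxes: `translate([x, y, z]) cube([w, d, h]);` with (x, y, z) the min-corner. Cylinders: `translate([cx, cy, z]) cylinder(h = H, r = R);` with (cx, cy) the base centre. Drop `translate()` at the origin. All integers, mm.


translate([202, 202, 0]) cylinder(h = 1982, r = 202);


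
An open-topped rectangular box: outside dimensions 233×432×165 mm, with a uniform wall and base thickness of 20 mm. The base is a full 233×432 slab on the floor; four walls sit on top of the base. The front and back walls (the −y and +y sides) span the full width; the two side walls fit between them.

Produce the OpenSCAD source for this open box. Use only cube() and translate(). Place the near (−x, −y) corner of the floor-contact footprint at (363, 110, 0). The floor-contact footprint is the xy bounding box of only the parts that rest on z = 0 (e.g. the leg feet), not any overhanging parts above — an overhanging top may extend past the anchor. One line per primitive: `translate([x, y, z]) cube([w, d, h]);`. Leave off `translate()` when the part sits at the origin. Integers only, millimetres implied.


translate([363, 110, 0]) cube([233, 432, 20]);
translate([363, 110, 20]) cube([233, 20, 145]);
translate([363, 522, 20]) cube([233, 20, 145]);
translate([363, 130, 20]) cube([20, 392, 145]);
translate([576, 130, 20]) cube([20, 392, 145]);


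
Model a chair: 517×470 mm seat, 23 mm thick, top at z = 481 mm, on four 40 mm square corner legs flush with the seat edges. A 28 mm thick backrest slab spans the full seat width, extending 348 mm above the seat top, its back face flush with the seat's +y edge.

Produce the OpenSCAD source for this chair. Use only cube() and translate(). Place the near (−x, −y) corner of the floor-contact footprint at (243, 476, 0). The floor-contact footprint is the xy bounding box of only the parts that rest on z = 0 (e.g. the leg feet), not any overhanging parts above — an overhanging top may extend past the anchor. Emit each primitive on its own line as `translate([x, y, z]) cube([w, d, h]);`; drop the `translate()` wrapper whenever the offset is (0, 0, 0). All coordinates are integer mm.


// leg_h = 481 - 23 = 458
translate([243, 476, 458]) cube([517, 470, 23]);
translate([243, 476, 0]) cube([40, 40, 458]);
translate([720, 476, 0]) cube([40, 40, 458]);
translate([243, 906, 0]) cube([40, 40, 458]);
translate([720, 906, 0]) cube([40, 40, 458]);
translate([243, 918, 481]) cube([517, 28, 348]);


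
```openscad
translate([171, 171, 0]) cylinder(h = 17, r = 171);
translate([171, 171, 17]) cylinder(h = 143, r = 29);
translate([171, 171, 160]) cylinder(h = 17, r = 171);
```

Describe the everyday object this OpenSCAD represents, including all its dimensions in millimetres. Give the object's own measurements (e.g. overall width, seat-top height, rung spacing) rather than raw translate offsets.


A spool: two coaxial disc flanges of radius 171 mm and thickness 17 mm, joined by a core cylinder of radius 29 mm and height 143 mm. The lower flange rests on z = 0 and the three cylinders share a vertical axis.


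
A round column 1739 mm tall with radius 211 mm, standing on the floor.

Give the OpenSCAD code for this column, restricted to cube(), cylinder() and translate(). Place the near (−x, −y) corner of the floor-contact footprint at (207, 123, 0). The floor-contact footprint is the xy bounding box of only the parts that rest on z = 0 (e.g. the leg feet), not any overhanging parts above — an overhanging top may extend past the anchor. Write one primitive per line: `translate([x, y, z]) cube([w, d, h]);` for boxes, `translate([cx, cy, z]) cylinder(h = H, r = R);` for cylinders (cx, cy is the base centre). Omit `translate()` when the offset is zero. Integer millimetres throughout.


translate([418, 334, 0]) cylinder(h = 1739, r = 211);


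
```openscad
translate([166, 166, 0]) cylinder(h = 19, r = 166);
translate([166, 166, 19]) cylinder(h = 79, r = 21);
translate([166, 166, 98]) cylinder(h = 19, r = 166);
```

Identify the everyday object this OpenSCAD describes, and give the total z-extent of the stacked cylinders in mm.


A spool. The overall height is 117 mm.

Three coaxial cylinders, large–small–large — a spool. Two 19 mm flanges and a 79 mm core give 19 + 79 + 19 = 117 mm.
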